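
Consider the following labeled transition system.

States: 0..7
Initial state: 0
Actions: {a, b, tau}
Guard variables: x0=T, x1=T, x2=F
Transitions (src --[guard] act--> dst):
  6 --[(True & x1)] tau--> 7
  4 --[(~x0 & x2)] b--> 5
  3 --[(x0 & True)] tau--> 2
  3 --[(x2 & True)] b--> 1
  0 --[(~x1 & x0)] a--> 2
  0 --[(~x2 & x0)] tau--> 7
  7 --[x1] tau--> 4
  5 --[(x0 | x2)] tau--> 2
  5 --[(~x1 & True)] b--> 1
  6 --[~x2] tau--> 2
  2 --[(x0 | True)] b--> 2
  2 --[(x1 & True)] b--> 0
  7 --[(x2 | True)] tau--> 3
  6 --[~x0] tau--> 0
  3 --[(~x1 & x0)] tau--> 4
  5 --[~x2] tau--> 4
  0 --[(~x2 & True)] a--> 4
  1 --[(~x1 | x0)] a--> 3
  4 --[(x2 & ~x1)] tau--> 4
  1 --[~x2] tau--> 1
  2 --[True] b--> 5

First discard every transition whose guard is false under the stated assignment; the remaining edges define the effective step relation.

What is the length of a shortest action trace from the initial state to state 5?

Layered search for 5:
  Layer 0: {0}
  Layer 1: {4,7}
  Layer 2: {3}
  Layer 3: {2}
  Layer 4: {5}
depth(5)=4, e.g. tau·tau·tau·b

Answer: 4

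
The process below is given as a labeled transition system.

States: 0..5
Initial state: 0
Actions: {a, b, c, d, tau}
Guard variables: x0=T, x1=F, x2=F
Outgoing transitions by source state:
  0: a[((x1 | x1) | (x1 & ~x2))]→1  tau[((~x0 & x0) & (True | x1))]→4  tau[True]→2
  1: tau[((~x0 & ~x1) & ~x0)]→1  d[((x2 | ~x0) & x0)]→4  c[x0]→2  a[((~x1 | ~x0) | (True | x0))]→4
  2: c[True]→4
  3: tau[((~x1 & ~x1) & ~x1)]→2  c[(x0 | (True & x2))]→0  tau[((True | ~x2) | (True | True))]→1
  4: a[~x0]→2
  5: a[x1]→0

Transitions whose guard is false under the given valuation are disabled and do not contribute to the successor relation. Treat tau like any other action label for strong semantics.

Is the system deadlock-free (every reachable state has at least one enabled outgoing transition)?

Reachable = {0,2,4}
  0: tau→2  [1 out]
  2: c→4  [1 out]
  4: ∅  [deadlock]
Path to 4: tau·c

Answer: DEADLOCK at state 4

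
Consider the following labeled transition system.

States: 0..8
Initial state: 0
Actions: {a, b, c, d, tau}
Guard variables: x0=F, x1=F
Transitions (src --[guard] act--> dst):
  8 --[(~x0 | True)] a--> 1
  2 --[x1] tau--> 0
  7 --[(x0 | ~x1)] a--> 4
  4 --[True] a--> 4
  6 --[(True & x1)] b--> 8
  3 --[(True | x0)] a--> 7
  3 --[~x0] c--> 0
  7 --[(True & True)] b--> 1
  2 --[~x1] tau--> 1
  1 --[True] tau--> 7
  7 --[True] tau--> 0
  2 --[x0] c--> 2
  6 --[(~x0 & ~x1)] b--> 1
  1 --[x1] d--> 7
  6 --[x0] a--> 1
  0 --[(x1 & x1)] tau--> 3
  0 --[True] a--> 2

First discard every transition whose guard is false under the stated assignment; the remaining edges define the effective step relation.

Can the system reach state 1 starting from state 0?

After dropping false guards: 11 live edges.
depth 0: {0}
depth 1: {2}  now seen {0,2}
depth 2: {1}  now seen {0,1,2}
depth 3: {7}  now seen {0,1,2,7}
depth 4: {4}  now seen {0,1,2,4,7}
Reachable = {0,1,2,4,7}
Path to 1: a·tau

Answer: REACHABLE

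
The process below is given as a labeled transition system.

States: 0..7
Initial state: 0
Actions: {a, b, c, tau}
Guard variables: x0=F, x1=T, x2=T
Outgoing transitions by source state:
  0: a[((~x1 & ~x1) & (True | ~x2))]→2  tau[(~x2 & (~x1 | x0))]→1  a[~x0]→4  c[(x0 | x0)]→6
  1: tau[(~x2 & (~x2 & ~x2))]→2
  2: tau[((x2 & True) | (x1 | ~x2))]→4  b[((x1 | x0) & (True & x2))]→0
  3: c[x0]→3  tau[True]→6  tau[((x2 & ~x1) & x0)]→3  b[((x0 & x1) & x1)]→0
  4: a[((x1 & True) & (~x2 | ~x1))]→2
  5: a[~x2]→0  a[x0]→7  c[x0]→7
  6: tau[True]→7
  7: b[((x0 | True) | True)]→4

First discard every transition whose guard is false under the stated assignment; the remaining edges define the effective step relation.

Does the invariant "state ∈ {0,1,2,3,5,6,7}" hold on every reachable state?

Safe = {0,1,2,3,5,6,7}
Reach set: {0,4}
  0: ok
  4: outside
reach 4 via a — violates

Answer: INVARIANT VIOLATED at state 4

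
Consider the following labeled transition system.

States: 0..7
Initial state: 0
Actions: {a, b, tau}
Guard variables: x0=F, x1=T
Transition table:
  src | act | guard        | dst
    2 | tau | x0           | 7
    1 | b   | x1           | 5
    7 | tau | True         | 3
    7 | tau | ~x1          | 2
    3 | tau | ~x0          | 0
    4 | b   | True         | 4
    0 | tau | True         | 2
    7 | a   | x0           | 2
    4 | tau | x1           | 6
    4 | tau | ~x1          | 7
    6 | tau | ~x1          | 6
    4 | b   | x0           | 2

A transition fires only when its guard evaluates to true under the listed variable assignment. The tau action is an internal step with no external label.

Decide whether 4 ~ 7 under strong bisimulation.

Answer: NOT BISIMILAR

Working:
Bisimulation quotient by refinement:
  π0 = {{0,1,2,3,4,5,6,7}}
  π1 = {{0,3,7},{1},{2,5,6},{4}}
  π2 = {{0},{1},{2,5,6},{3,7},{4}}
  π3 = {{0},{1},{2,5,6},{3},{4},{7}}
Fixed point at round 4; 6 class(es).
4∈{4}, 7∈{7}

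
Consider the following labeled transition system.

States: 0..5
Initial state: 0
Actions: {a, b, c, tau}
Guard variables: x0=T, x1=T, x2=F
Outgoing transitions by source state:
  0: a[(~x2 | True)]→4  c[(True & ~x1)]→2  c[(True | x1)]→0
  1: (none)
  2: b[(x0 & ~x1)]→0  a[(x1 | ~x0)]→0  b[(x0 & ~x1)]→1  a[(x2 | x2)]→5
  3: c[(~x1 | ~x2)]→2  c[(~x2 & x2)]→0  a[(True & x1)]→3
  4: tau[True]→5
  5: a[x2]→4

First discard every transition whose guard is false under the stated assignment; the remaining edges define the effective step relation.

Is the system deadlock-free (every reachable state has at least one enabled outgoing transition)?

R = {0,4,5}
  0: a→4  c→0  [deg 2]
  4: tau→5  [deg 1]
  5: ∅  [STUCK]
trace reaching 5: a·tau

Answer: DEADLOCK at state 5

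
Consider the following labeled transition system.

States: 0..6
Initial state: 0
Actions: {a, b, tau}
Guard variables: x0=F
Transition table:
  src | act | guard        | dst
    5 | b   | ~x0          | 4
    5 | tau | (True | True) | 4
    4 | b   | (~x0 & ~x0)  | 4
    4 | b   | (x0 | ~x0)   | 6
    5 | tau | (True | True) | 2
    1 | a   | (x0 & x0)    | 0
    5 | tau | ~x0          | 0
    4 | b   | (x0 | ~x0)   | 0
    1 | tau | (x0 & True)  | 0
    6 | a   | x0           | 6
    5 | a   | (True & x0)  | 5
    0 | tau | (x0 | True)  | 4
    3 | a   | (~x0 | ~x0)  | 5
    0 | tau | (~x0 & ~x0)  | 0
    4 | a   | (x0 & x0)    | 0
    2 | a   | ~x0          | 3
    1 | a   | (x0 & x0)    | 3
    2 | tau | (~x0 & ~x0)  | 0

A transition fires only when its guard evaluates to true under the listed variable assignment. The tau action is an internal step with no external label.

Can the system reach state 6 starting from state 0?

Guard filter leaves 12 enabled edge(s).
L0 = {0}
L1 = {4}  now seen {0,4}
L2 = {6}  now seen {0,4,6}
R = {0,4,6}
witness 6: tau·b

Answer: REACHABLE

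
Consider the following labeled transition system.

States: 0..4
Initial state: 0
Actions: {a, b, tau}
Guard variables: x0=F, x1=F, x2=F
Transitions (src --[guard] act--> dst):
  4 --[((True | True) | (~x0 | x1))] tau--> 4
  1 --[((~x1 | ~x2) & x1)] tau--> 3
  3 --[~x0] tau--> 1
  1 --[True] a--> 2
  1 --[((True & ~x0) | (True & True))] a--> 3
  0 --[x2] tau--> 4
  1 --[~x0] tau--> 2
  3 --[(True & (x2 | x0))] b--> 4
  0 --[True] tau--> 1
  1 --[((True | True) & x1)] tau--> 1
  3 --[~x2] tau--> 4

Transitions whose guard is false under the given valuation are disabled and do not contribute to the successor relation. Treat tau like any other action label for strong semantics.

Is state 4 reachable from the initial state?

Guard filter leaves 7 enabled edge(s).
Layer 0: {0}
Layer 1: {1}  cumulative {0,1}
Layer 2: {2,3}  cumulative {0,1,2,3}
Layer 3: {4}  cumulative {0,1,2,3,4}
Reachable = {0,1,2,3,4}
Path to 4: tau·a·tau

Answer: REACHABLE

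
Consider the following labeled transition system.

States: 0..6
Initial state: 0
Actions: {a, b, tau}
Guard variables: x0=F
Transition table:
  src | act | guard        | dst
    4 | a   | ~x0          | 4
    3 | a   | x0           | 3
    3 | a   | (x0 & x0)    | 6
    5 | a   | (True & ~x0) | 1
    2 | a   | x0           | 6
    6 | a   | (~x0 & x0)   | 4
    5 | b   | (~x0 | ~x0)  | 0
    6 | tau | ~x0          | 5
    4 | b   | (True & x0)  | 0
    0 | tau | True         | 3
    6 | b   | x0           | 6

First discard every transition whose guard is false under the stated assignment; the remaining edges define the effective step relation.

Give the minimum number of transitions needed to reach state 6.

Layered search for 6:
  Layer 0: {0}
  Layer 1: {3}
6 never appears.

Answer: UNREACHABLE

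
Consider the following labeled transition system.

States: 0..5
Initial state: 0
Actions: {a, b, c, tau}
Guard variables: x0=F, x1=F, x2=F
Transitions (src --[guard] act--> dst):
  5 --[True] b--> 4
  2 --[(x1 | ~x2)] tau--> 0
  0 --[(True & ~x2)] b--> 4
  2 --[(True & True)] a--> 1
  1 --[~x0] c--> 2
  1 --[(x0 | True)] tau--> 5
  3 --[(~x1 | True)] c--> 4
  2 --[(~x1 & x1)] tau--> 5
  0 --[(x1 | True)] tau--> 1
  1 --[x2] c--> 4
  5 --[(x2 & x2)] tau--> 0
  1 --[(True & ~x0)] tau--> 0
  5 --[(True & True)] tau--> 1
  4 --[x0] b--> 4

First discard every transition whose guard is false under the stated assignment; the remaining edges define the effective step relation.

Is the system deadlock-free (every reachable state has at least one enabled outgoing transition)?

Answer: DEADLOCK at state 4

Trace:
Reach set: {0,1,2,4,5}
  0: b→4  tau→1  [deg 2]
  1: c→2  tau→0  tau→5  [deg 3]
  2: a→1  tau→0  [deg 2]
  4: ∅  [no exit]
  5: b→4  tau→1  [deg 2]
trace reaching 4: b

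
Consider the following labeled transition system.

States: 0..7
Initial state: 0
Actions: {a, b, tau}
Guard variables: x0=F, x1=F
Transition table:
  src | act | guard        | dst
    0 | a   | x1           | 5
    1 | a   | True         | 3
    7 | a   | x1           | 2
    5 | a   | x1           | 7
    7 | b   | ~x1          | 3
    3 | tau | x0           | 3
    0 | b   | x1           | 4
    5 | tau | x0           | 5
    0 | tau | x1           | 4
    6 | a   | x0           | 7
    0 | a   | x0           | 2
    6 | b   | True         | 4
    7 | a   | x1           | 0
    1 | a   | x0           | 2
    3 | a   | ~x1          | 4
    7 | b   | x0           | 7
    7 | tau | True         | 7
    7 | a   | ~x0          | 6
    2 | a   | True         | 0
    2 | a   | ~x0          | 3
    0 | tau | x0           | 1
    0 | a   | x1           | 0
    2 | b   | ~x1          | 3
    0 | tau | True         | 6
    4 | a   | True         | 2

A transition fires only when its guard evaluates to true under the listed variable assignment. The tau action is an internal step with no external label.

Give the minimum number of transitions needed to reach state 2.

BFS to 2:
  L0 = {0}
  L1 = {6}
  L2 = {4}
  L3 = {2}
first hit 2 at d=3 via tau·b·a

Answer: 3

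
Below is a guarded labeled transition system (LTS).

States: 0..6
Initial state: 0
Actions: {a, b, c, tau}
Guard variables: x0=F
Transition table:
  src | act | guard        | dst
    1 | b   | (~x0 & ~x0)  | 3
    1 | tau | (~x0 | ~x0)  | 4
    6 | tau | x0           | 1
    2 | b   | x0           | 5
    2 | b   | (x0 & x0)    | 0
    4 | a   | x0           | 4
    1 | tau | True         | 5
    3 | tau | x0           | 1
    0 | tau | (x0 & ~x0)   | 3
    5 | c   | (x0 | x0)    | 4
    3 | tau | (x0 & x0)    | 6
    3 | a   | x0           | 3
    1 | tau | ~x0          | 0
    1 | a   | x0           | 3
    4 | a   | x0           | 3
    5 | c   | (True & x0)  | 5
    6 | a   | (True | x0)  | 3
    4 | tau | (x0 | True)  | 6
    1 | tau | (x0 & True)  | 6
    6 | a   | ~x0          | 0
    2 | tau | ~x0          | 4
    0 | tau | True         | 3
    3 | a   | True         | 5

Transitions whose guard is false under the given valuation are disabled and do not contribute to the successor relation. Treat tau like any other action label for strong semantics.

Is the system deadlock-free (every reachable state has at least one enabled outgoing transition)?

Answer: DEADLOCK at state 5

Trace:
R = {0,3,5}
  0: tau→3  [deg 1]
  3: a→5  [deg 1]
  5: ∅  [deadlock]
trace reaching 5: tau·a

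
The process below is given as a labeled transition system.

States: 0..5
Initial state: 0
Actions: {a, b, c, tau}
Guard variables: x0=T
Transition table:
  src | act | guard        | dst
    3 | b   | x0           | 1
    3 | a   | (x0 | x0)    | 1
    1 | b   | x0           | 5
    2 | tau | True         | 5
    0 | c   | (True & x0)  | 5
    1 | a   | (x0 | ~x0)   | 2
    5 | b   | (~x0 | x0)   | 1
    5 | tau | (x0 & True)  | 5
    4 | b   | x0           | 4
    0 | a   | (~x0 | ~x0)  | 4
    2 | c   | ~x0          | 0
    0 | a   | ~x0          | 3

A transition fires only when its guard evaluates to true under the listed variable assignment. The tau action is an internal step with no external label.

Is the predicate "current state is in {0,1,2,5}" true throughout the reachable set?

Answer: INVARIANT HOLDS

Analysis:
Inv-set: {0,1,2,5}
Reachable = {0,1,2,5}
  0: ✓
  1: ✓
  2: ✓
  5: ✓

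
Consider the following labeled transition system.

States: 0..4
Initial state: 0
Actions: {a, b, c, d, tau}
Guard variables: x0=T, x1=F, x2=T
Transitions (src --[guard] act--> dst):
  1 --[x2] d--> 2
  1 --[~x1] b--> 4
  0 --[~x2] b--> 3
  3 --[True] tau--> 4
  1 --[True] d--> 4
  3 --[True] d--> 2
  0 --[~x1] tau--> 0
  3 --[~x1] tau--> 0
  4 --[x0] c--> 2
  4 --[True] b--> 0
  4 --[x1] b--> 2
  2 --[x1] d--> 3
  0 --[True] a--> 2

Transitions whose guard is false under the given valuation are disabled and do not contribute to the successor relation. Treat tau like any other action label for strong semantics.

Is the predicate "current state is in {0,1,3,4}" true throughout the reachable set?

Allowed set {0,1,3,4}
Reachable = {0,2}
  0: ok
  2: outside
reach 2 via a — violates

Answer: INVARIANT VIOLATED at state 2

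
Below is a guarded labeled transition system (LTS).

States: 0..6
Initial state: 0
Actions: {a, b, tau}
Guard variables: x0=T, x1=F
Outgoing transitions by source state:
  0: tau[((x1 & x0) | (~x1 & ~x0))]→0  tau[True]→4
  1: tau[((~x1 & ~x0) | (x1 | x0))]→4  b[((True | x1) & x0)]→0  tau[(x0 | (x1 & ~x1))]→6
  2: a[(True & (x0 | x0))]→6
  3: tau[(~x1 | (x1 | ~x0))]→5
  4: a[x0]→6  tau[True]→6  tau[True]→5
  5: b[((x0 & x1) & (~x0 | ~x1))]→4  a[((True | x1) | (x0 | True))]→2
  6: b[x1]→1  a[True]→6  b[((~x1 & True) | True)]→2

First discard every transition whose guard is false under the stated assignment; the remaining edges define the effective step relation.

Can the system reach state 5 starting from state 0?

Answer: REACHABLE

Working:
After dropping false guards: 12 live edges.
depth 0: {0}
depth 1: {4}  cumulative {0,4}
depth 2: {5,6}  cumulative {0,4,5,6}
depth 3: {2}  cumulative {0,2,4,5,6}
Reachable = {0,2,4,5,6}
trace reaching 5: tau·tau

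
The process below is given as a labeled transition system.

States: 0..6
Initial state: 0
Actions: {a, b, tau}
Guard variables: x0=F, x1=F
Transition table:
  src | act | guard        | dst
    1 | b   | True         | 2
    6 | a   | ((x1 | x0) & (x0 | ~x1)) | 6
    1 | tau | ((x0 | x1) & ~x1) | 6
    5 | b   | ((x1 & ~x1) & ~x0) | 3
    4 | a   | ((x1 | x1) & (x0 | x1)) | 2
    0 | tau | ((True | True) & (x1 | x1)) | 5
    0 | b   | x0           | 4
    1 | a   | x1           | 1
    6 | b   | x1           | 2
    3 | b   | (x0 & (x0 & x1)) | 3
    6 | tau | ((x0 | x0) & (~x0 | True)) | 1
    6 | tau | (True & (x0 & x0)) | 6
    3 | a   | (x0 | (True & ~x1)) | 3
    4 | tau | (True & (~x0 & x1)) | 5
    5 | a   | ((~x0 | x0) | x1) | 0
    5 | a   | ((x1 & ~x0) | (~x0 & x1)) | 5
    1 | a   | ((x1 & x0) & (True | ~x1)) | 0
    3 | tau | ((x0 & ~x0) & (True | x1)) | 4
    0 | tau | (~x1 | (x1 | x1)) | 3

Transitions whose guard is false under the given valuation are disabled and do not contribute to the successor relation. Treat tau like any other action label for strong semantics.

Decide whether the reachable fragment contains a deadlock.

Answer: DEADLOCK-FREE

Analysis:
Reachable = {0,3}
  0: tau→3  [1 out]
  3: a→3  [1 out]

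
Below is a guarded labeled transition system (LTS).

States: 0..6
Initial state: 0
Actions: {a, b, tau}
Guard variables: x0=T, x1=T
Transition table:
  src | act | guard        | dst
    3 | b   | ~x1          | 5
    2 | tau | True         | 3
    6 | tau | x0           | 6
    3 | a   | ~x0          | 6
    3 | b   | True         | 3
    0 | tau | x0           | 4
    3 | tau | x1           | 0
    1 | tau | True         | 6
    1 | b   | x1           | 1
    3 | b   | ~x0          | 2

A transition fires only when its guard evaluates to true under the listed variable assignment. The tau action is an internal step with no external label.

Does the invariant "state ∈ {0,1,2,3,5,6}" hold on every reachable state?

Safe = {0,1,2,3,5,6}
Reachable = {0,4}
  0: safe
  4: VIOLATES
reach 4 via tau — violates

Answer: INVARIANT VIOLATED at state 4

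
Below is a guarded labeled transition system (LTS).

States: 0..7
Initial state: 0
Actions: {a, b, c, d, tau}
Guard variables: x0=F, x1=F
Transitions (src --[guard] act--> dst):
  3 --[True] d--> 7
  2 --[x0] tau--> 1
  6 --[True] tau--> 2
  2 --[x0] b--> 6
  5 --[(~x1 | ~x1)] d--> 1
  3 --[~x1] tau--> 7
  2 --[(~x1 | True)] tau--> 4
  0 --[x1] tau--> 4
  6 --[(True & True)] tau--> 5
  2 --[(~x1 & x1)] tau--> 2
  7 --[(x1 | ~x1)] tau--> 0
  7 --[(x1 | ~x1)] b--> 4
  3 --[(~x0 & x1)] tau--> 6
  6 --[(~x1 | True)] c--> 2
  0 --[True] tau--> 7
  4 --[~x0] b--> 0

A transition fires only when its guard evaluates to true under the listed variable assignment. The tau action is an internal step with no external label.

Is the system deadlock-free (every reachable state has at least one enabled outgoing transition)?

Answer: DEADLOCK-FREE

Working:
Reach set: {0,4,7}
  0: tau→7  [deg 1]
  4: b→0  [deg 1]
  7: b→4  tau→0  [deg 2]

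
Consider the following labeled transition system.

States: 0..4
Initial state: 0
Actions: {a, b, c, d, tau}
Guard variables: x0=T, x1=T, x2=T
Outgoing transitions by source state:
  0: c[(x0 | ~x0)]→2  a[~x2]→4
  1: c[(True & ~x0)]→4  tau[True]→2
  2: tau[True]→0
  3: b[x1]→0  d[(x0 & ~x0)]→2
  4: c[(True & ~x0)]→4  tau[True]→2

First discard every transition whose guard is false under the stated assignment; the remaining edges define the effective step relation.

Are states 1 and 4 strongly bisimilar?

Bisimulation quotient by refinement:
  round 0: {{0,1,2,3,4}}
  round 1: {{0},{1,2,4},{3}}
  round 2: {{0},{1,4},{2},{3}}
Fixed point at round 3; 4 class(es).
[1]={1,4}  [4]={1,4}

Answer: BISIMILAR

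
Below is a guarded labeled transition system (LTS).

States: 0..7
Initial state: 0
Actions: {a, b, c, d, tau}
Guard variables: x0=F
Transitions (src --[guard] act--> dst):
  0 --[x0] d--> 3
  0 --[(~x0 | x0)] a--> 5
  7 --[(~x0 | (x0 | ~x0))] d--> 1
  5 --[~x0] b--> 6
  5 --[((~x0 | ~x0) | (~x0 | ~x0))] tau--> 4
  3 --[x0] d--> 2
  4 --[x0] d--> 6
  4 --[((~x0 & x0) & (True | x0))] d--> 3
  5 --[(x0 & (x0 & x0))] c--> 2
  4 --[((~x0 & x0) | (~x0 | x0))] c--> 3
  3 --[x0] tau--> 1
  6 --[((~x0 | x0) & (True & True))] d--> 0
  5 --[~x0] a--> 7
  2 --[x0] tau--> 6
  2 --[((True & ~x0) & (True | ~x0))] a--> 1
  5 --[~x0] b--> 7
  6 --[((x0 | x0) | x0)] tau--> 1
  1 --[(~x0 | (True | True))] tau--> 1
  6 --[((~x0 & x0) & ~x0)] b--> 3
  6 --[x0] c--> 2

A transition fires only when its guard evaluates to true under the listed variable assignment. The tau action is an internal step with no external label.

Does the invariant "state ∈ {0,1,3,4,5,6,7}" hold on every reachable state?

Answer: INVARIANT HOLDS

Trace:
Safe = {0,1,3,4,5,6,7}
Reach set: {0,1,3,4,5,6,7}
  0: ✓
  1: ✓
  3: ✓
  4: ✓
  5: ✓
  6: ✓
  7: ✓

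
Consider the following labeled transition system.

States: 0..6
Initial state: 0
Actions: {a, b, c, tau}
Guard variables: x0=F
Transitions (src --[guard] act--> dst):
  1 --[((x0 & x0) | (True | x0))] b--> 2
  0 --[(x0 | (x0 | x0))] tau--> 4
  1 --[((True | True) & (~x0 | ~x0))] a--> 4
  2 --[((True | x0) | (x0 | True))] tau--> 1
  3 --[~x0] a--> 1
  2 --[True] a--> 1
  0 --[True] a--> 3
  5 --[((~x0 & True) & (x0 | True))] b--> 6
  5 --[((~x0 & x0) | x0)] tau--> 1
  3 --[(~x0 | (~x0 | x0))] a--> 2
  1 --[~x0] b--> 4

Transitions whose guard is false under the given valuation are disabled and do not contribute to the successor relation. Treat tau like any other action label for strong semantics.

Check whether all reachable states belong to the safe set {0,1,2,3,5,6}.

Safe = {0,1,2,3,5,6}
Reachable = {0,1,2,3,4}
  0: ✓
  1: ✓
  2: ✓
  3: ✓
  4: ✗ unsafe
witness against invariant: a·a·b → 4

Answer: INVARIANT VIOLATED at state 4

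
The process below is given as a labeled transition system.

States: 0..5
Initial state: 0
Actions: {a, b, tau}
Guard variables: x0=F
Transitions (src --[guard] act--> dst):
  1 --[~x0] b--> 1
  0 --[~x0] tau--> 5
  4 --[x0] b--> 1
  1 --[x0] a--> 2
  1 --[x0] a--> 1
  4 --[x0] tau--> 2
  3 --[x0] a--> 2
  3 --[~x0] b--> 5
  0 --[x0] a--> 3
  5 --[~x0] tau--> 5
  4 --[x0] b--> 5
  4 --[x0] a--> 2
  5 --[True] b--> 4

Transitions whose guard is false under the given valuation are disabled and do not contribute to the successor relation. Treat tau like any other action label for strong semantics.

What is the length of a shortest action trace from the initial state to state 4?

Breadth-first toward 4:
  depth 0: {0}
  depth 1: {5}
  depth 2: {4}
first hit 4 at d=2 via tau·b

Answer: 2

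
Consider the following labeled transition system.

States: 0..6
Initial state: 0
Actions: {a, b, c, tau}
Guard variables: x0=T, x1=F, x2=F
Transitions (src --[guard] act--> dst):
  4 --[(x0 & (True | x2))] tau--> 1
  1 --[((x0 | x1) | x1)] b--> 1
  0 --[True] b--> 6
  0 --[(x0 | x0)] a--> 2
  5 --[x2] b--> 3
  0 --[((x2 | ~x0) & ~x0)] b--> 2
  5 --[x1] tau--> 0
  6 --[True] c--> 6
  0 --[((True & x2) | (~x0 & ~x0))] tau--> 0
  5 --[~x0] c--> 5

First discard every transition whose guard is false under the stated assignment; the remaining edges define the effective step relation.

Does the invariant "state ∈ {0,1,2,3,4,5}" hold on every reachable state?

Safe = {0,1,2,3,4,5}
R = {0,2,6}
  0: ✓
  2: ✓
  6: ✗ unsafe
reach 6 via b — violates

Answer: INVARIANT VIOLATED at state 6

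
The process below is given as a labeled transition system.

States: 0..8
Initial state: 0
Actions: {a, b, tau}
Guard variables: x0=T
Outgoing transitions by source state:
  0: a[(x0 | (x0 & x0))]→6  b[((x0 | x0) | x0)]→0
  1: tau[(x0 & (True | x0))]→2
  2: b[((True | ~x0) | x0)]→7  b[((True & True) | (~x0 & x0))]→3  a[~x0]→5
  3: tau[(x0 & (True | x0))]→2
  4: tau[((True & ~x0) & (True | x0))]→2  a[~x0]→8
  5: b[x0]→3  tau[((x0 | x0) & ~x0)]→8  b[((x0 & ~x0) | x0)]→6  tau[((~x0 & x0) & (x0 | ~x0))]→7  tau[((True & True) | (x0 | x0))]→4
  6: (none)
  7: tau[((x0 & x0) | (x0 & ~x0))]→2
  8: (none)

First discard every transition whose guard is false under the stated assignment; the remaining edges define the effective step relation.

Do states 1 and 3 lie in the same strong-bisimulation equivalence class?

Bisimulation quotient by refinement:
  P[0] = {{0,1,2,3,4,5,6,7,8}}
  P[1] = {{0},{1,3,7},{2},{4,6,8},{5}}
stable after 2 split(s): 5 block(s)
class of 1: {1,3,7}; class of 3: {1,3,7}

Answer: BISIMILAR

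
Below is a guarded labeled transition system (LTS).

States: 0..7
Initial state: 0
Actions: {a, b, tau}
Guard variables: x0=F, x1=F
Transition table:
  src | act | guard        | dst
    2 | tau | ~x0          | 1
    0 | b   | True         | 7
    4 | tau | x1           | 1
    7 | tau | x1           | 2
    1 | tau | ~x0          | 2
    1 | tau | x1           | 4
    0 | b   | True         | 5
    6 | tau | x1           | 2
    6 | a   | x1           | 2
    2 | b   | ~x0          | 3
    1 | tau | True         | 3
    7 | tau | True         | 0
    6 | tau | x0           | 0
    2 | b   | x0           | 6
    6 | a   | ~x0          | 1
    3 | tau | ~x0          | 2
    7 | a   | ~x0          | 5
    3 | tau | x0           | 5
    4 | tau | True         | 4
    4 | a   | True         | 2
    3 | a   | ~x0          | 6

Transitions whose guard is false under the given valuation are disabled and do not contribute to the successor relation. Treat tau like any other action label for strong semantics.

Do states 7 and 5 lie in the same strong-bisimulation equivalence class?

Compute ~ classes (split until stable):
  P[0] = {{0,1,2,3,4,5,6,7}}
  P[1] = {{0},{1},{2},{3,4,7},{5},{6}}
  P[2] = {{0},{1},{2},{3},{4},{5},{6},{7}}
8 equivalence class(es) (converged in 3)
class of 7: {7}; class of 5: {5}

Answer: NOT BISIMILAR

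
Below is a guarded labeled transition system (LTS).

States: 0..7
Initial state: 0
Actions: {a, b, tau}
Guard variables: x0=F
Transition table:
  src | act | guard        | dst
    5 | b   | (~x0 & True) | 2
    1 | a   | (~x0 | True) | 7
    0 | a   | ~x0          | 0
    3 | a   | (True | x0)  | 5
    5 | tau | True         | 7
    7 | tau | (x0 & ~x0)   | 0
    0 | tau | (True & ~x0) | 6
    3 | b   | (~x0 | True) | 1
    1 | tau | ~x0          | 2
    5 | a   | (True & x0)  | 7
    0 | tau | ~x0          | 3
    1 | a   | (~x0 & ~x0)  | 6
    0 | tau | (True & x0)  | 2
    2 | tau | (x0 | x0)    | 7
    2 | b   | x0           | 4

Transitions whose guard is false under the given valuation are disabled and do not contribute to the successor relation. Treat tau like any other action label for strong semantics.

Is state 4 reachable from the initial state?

After dropping false guards: 10 live edges.
Layer 0: {0}
Layer 1: {3,6}  total {0,3,6}
Layer 2: {1,5}  total {0,1,3,5,6}
Layer 3: {2,7}  total {0,1,2,3,5,6,7}
R = {0,1,2,3,5,6,7}

Answer: UNREACHABLE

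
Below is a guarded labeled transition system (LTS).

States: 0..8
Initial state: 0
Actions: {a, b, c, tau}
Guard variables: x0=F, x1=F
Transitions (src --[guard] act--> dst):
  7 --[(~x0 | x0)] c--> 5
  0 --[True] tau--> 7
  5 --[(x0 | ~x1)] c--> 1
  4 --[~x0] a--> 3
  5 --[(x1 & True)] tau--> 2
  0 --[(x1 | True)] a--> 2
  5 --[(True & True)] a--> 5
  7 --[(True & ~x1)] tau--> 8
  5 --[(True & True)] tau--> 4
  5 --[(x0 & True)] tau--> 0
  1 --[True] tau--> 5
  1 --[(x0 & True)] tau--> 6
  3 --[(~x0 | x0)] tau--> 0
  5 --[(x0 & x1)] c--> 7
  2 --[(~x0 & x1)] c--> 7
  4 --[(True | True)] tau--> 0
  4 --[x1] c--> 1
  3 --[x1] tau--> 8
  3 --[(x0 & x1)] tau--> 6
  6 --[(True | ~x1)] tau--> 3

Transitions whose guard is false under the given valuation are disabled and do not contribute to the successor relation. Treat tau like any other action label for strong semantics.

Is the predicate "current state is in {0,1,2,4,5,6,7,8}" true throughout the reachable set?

Answer: INVARIANT VIOLATED at state 3

Working:
Allowed set {0,1,2,4,5,6,7,8}
R = {0,1,2,3,4,5,7,8}
  0: ok
  1: ok
  2: ok
  3: ✗ unsafe
  4: ok
  5: ok
  7: ok
  8: ok
witness against invariant: tau·c·tau·a → 3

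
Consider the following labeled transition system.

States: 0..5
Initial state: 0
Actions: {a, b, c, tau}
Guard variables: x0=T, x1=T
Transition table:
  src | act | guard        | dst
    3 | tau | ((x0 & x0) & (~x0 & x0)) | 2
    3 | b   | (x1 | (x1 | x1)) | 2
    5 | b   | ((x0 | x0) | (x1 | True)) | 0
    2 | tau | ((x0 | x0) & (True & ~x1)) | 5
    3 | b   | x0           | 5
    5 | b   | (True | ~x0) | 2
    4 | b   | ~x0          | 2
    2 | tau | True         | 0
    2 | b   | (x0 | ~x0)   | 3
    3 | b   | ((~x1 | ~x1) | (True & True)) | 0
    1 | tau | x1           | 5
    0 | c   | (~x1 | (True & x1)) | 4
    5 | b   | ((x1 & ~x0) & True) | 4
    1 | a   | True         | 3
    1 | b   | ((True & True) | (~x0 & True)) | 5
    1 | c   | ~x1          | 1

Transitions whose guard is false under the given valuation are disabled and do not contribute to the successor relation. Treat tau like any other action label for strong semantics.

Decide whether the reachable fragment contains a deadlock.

R = {0,4}
  0: c→4  [1 exit(s)]
  4: ∅  [deadlock]
witness 4: c

Answer: DEADLOCK at state 4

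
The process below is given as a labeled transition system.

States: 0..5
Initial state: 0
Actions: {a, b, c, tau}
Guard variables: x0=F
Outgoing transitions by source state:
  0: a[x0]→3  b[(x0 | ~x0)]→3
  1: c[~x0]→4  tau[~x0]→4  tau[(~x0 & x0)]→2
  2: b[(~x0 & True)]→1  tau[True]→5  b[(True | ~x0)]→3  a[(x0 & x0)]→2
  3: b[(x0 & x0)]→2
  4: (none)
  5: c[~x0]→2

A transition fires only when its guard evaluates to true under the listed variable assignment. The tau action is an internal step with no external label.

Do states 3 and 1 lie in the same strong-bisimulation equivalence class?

Answer: NOT BISIMILAR

Working:
Bisimulation quotient by refinement:
  round 0: {{0,1,2,3,4,5}}
  round 1: {{0},{1},{2},{3,4},{5}}
5 equivalence class(es) (converged in 2)
class of 3: {3,4}; class of 1: {1}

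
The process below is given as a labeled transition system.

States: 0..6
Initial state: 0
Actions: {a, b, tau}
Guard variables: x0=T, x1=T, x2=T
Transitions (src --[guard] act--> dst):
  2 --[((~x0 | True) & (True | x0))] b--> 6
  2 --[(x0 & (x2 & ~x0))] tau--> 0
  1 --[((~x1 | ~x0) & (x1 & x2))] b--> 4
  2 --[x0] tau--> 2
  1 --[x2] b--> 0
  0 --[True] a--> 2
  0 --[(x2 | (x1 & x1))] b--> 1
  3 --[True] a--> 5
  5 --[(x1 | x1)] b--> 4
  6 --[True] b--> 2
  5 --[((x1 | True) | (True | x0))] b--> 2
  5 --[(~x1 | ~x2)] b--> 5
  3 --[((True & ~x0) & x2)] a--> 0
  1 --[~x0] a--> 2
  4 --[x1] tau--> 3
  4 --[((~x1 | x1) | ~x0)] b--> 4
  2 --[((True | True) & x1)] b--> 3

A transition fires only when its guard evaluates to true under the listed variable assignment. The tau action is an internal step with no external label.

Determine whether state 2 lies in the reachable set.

After dropping false guards: 12 live edges.
L0 = {0}
L1 = {1,2}  cumulative {0,1,2}
L2 = {3,6}  cumulative {0,1,2,3,6}
L3 = {5}  cumulative {0,1,2,3,5,6}
L4 = {4}  cumulative {0,1,2,3,4,5,6}
R = {0,1,2,3,4,5,6}
Path to 2: a

Answer: REACHABLE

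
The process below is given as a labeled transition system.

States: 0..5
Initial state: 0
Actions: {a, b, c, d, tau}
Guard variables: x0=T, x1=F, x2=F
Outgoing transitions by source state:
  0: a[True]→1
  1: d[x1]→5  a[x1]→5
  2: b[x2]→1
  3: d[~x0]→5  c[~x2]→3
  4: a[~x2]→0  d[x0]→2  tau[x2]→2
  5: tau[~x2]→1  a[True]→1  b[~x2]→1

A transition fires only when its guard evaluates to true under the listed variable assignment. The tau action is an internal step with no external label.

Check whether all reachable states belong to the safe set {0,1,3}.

Answer: INVARIANT HOLDS

Working:
Inv-set: {0,1,3}
Reach set: {0,1}
  0: ✓
  1: ✓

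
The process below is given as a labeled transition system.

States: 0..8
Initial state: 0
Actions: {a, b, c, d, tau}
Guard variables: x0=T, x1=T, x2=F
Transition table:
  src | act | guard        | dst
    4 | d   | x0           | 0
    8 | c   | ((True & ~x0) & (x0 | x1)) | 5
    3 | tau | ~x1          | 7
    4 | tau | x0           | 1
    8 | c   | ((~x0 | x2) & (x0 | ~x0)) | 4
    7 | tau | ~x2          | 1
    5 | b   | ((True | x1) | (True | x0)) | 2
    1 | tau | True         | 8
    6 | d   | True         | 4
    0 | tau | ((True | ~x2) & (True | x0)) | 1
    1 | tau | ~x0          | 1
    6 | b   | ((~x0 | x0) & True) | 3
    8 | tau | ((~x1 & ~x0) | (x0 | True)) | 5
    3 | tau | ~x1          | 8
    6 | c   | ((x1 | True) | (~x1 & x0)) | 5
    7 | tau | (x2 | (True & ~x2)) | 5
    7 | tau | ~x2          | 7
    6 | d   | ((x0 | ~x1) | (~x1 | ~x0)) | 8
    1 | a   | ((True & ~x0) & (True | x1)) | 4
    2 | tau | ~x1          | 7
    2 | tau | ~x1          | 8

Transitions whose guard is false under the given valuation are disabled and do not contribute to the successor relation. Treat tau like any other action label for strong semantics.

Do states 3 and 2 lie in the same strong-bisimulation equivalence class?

Refine partition for ~:
  P[0] = {{0,1,2,3,4,5,6,7,8}}
  P[1] = {{0,1,7,8},{2,3},{4},{5},{6}}
  P[2] = {{0,1},{2,3},{4},{5},{6},{7},{8}}
  P[3] = {{0},{1},{2,3},{4},{5},{6},{7},{8}}
stable after 4 split(s): 8 block(s)
class of 3: {2,3}; class of 2: {2,3}

Answer: BISIMILAR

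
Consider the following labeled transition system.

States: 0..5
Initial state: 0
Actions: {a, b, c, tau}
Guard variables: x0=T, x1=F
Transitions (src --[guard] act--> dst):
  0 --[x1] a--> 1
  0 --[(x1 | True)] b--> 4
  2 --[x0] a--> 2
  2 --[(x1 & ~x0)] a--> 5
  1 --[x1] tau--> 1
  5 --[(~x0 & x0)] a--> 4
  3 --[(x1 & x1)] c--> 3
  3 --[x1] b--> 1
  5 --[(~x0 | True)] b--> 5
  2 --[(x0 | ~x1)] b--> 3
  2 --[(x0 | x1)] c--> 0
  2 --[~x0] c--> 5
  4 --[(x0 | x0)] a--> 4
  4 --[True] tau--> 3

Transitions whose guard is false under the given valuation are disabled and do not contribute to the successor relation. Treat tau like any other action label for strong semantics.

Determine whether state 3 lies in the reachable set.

Answer: REACHABLE

Trace:
Guard filter leaves 7 enabled edge(s).
L0 = {0}
L1 = {4}  cumulative {0,4}
L2 = {3}  cumulative {0,3,4}
Reach set: {0,3,4}
witness 3: b·tau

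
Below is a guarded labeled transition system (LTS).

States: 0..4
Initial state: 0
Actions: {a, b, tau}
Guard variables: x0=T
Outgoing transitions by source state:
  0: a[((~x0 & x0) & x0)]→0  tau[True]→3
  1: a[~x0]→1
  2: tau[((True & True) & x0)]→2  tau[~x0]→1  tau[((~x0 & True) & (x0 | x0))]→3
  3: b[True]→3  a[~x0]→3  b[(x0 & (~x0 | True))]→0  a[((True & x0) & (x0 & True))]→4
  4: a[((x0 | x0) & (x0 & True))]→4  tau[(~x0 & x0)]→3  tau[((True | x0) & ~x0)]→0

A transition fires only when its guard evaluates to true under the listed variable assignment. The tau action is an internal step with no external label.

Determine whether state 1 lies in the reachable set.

Answer: UNREACHABLE

Working:
Guard filter leaves 6 enabled edge(s).
Layer 0: {0}
Layer 1: {3}  total {0,3}
Layer 2: {4}  total {0,3,4}
Reachable = {0,3,4}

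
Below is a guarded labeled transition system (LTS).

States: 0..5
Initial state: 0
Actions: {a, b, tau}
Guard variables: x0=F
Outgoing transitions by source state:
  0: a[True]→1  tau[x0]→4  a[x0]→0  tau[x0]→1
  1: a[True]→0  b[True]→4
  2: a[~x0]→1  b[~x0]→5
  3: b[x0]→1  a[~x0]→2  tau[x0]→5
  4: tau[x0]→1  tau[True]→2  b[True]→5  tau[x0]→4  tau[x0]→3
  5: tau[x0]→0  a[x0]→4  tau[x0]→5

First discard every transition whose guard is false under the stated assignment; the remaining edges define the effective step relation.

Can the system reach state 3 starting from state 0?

After dropping false guards: 8 live edges.
depth 0: {0}
depth 1: {1}  total {0,1}
depth 2: {4}  total {0,1,4}
depth 3: {2,5}  total {0,1,2,4,5}
Reach set: {0,1,2,4,5}

Answer: UNREACHABLE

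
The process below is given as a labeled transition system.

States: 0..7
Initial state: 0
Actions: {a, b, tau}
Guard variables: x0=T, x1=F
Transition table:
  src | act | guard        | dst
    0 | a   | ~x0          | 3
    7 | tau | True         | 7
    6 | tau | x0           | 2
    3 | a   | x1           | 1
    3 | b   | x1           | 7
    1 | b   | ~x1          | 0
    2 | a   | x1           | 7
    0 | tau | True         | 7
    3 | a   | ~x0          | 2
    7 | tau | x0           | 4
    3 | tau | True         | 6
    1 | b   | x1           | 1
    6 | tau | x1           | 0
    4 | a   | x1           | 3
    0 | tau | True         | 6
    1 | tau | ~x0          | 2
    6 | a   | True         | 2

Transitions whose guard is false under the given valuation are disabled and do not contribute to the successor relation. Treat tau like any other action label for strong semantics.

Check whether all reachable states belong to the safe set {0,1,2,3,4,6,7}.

Answer: INVARIANT HOLDS

Analysis:
Allowed set {0,1,2,3,4,6,7}
Reach set: {0,2,4,6,7}
  0: safe
  2: safe
  4: safe
  6: safe
  7: safe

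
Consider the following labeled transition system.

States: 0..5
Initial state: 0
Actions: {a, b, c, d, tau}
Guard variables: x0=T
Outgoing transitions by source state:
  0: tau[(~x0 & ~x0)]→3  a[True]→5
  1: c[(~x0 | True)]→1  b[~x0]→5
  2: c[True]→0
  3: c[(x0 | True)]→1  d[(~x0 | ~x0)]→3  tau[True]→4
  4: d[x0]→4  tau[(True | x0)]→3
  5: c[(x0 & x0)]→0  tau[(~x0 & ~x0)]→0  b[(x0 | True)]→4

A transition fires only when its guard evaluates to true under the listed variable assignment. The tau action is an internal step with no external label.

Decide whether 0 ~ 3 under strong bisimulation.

Compute ~ classes (split until stable):
  P[0] = {{0,1,2,3,4,5}}
  P[1] = {{0},{1,2},{3},{4},{5}}
  P[2] = {{0},{1},{2},{3},{4},{5}}
stable after 3 split(s): 6 block(s)
0∈{0}, 3∈{3}

Answer: NOT BISIMILAR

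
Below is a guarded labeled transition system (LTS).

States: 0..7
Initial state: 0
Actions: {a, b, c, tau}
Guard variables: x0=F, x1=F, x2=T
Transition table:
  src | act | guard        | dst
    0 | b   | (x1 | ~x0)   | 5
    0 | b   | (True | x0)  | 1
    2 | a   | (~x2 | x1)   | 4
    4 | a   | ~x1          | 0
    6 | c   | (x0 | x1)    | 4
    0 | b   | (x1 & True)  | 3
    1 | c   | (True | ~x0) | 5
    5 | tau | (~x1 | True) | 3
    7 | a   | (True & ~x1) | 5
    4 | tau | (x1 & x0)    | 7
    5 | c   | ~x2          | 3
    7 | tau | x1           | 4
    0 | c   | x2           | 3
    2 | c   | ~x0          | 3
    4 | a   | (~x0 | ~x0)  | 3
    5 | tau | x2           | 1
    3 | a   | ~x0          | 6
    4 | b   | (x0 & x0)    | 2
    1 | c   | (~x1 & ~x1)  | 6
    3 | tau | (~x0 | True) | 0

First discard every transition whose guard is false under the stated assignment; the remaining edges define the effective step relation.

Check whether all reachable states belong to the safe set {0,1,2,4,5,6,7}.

Answer: INVARIANT VIOLATED at state 3

Working:
Allowed set {0,1,2,4,5,6,7}
R = {0,1,3,5,6}
  0: safe
  1: safe
  3: ✗ unsafe
  5: safe
  6: safe
witness against invariant: c → 3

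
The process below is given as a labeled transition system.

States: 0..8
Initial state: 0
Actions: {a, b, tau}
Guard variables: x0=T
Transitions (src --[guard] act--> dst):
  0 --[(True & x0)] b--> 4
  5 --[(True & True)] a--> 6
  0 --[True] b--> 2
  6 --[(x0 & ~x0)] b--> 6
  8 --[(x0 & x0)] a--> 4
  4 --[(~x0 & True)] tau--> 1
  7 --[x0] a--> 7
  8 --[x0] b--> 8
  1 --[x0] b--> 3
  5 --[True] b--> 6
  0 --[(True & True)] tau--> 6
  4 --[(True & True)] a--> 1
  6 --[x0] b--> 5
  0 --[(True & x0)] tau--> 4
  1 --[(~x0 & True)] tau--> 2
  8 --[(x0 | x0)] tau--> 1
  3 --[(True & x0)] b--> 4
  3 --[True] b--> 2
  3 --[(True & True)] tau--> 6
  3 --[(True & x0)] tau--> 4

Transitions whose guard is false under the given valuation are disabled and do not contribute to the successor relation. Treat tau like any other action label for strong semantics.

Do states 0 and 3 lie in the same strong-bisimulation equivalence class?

Answer: BISIMILAR

Trace:
Bisimulation quotient by refinement:
  π0 = {{0,1,2,3,4,5,6,7,8}}
  π1 = {{0,3},{1,6},{2},{4,7},{5},{8}}
  π2 = {{0,3},{1},{2},{4},{5},{6},{7},{8}}
stable after 3 split(s): 8 block(s)
0∈{0,3}, 3∈{0,3}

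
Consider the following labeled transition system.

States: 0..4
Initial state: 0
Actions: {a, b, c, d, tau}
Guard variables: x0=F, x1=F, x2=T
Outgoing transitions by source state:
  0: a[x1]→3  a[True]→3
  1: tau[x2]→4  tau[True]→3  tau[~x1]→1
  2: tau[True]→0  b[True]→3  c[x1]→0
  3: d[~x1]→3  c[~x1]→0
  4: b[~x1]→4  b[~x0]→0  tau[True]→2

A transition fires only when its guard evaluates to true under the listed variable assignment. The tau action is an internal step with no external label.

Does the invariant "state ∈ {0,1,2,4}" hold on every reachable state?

Inv-set: {0,1,2,4}
Reachable = {0,3}
  0: ✓
  3: VIOLATES
witness against invariant: a → 3

Answer: INVARIANT VIOLATED at state 3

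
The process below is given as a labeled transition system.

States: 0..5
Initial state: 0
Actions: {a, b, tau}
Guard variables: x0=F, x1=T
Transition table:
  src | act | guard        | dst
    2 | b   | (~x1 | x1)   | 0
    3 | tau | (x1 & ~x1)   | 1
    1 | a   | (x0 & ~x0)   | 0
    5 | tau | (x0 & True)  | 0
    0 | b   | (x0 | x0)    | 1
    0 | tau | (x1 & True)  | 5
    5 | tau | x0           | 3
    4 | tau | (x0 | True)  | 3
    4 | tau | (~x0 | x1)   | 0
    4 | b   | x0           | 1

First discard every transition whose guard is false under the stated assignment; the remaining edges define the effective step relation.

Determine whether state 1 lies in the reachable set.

Answer: UNREACHABLE

Analysis:
4 transition(s) survive guard evaluation.
Layer 0: {0}
Layer 1: {5}  total {0,5}
Reachable = {0,5}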